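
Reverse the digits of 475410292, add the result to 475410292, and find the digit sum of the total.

50

Reversal of 475410292 is 292014574; 475410292 + 292014574 = 767424866.
Digit sum of 767424866: 7+6+7+4+2+4+8+6+6 = 50.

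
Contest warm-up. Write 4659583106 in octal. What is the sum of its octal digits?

38

4659583106 in base 8 is 42556714202.
Digit sum: 4+2+5+5+6+7+1+4+2+0+2 = 38.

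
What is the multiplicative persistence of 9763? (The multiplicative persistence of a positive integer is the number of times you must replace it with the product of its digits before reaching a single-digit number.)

3

9763 → 1134 → 12 → 2 (3 steps)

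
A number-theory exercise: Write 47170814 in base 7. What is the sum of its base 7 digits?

26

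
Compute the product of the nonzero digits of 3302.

18

3×3×2 = 18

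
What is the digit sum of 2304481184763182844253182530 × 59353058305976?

193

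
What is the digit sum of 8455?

8+4+5+5 = 22

22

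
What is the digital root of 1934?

8

1+9+3+4 = 17
1+7 = 8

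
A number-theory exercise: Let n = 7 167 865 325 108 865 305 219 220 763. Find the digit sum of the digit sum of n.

10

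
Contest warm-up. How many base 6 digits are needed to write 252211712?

252211712 in base 6 is 41005434452, which has 11 digits.

11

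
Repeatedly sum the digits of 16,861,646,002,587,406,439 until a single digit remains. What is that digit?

5

1+6+8+6+1+6+4+6+0+0+2+5+8+7+4+0+6+4+3+9 = 86
8+6 = 14
1+4 = 5
(Equivalently, 16,861,646,002,587,406,439 mod 9 = 5.)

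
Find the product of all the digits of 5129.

5×1×2×9 = 90

90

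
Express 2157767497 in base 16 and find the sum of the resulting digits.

67

2157767497 in base 16 is 809CEB49.
Digit sum: 8+0+9+12+14+11+4+9 = 67.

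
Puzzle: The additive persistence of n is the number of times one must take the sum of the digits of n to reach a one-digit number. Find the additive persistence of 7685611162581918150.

2

7685611162581918150 → 81 → 9 (2 steps)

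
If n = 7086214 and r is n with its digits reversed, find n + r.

11213021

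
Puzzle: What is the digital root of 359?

3+5+9 = 17
1+7 = 8

8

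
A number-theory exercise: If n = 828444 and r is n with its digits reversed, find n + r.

1273272

Reverse of 828444 is 444828.
828444 + 444828 = 1273272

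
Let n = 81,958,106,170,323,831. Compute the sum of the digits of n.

66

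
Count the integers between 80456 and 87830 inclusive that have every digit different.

2499

The integers in [80456, 87830] that have every digit different: 80456, 80457, 80459, 80461, 80462, 80463, …, 87694, 87695.
2499 qualify.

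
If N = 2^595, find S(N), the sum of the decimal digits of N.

2^595 = 129672361527531029953512745740348785969138944757576153124864291552832900356653379574990845279596993571506183956603149661949848471106617978371464838566061365220661931356297172615168
Sum of its 180 digits: 857.

857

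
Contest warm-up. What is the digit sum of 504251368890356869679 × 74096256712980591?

504251368890356869679 × 74096256712980591 = 37363138877171757551099476968643400289
Sum of its 38 digits: 189.

189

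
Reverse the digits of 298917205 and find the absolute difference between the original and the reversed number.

203802687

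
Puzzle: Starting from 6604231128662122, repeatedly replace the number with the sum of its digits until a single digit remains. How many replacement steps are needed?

6604231128662122 → 52 → 7 (2 steps)

2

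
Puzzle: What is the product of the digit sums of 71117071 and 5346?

450

S(71117071) = 7+1+1+1+7+0+7+1 = 25.
S(5346) = 5+3+4+6 = 18.
25 · 18 = 450.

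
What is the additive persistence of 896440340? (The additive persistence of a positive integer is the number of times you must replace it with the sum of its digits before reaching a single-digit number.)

896440340 → 38 → 11 → 2 (3 steps)

3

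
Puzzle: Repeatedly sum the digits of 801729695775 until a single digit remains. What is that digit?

3

8+0+1+7+2+9+6+9+5+7+7+5 = 66
6+6 = 12
1+2 = 3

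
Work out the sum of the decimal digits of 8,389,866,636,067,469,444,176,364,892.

8+3+8+9+8+6+6+6+3+6+0+6+7+4+6+9+4+4+4+1+7+6+3+6+4+8+9+2 = 153

153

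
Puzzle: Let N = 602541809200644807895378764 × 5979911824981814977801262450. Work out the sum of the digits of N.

255

602541809200644807895378764 × 5979911824981814977801262450 = 3603146889884872448182447622518617455936978960120611800
Sum of its 55 digits: 255.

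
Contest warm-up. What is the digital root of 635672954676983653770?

6

6+3+5+6+7+2+9+5+4+6+7+6+9+8+3+6+5+3+7+7+0 = 114
1+1+4 = 6
(Equivalently, 635672954676983653770 mod 9 = 6.)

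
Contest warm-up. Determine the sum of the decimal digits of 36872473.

40

3+6+8+7+2+4+7+3 = 40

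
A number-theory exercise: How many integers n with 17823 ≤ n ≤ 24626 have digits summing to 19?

454

The integers in [17823, 24626] that have digits summing to 19: 17830, 17902, 17911, 17920, 18019, 18028, …, 24616, 24625.
454 qualify.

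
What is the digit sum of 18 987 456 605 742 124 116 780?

102

1+8+9+8+7+4+5+6+6+0+5+7+4+2+1+2+4+1+1+6+7+8+0 = 102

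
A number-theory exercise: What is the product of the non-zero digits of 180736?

1008

1×8×7×3×6 = 1008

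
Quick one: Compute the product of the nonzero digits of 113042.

24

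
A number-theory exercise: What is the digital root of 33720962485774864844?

2

3+3+7+2+0+9+6+2+4+8+5+7+7+4+8+6+4+8+4+4 = 101
1+0+1 = 2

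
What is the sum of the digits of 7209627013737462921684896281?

7+2+0+9+6+2+7+0+1+3+7+3+7+4+6+2+9+2+1+6+8+4+8+9+6+2+8+1 = 130

130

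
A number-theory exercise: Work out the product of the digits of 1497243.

6048

1×4×9×7×2×4×3 = 6048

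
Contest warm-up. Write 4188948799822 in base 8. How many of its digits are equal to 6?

2

4188948799822 in base 8 is 74752063420516.
The digit 6 appears 2 times.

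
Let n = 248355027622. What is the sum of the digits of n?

2+4+8+3+5+5+0+2+7+6+2+2 = 46

46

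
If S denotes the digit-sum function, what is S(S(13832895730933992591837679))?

First digit sum: 139.
1+3+9 = 13.

13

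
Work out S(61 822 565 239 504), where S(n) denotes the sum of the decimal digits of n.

6+1+8+2+2+5+6+5+2+3+9+5+0+4 = 58

58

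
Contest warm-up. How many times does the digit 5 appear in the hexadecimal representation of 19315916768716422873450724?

1

19315916768716422873450724 in base 16 is FFA4DF23ACA725A1188E4.
The digit 5 appears 1 time.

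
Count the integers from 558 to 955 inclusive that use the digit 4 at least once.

The integers in [558, 955] that use the digit 4 at least once: 564, 574, 584, 594, 604, 614, …, 949, 954.
76 qualify.

76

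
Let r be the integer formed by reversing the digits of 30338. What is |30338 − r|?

Reverse of 30338 is 83303.
|30338 − 83303| = 52965

52965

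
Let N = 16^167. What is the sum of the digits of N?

16^167 = 1224720827664335609236962600350409901130557945655466490308353887654080091579137561403602952202220552420938147431280980285494456125931768646260680344573194358953094033321469230156313571586348749061881856
Sum of its 202 digits: 850.

850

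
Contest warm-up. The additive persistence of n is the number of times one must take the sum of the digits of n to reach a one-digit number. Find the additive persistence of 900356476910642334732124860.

2

900356476910642334732124860 → 105 → 6 (2 steps)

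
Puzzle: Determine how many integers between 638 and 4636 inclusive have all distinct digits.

The integers in [638, 4636] that have all distinct digits: 638, 639, 640, 641, 642, 643, …, 4632, 4635.
2075 qualify.

2075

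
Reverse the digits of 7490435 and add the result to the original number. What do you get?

Reverse of 7490435 is 5340947.
7490435 + 5340947 = 12831382

12831382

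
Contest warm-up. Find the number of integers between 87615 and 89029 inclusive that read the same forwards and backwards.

14

The integers in [87615, 89029] that read the same forwards and backwards: 87678, 87778, 87878, 87978, 88088, 88188, …, 88888, 88988.
14 qualify.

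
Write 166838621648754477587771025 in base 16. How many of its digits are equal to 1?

166838621648754477587771025 in base 16 is 8A0173CD63C05CCA642E91.
The digit 1 appears 2 times.

2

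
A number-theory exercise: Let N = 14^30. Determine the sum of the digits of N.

136

14^30 = 24201432355484595421941037243826176
Sum of its 35 digits: 136.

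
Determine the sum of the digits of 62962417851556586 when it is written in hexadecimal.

146

62962417851556586 in base 16 is DFAFFC463DE2EA.
Digit sum: 13+15+10+15+15+12+4+6+3+13+14+2+14+10 = 146.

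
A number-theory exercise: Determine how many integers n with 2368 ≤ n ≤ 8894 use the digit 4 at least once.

The integers in [2368, 8894] that use the digit 4 at least once: 2374, 2384, 2394, 2400, 2401, 2402, …, 8884, 8894.
2534 qualify.

2534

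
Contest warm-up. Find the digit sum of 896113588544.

8+9+6+1+1+3+5+8+8+5+4+4 = 62

62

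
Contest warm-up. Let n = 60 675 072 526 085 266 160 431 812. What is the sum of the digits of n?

6+0+6+7+5+0+7+2+5+2+6+0+8+5+2+6+6+1+6+0+4+3+1+8+1+2 = 99

99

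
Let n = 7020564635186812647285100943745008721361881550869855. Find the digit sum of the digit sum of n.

9

First digit sum: 225.
2+2+5 = 9.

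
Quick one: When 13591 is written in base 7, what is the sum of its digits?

19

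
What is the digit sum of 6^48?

6^48 = 22452257707354557240087211123792674816
Sum of its 38 digits: 153.

153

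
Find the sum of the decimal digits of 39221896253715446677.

3+9+2+2+1+8+9+6+2+5+3+7+1+5+4+4+6+6+7+7 = 97

97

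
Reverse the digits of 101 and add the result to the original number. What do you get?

Reverse of 101 is 101.
101 + 101 = 202

202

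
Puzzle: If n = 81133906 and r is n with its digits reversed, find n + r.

Reverse of 81133906 is 60933118.
81133906 + 60933118 = 142067024

142067024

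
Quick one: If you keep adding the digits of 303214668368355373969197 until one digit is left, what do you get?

9

3+0+3+2+1+4+6+6+8+3+6+8+3+5+5+3+7+3+9+6+9+1+9+7 = 117
1+1+7 = 9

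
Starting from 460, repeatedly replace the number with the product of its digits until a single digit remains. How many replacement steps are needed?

1

460 → 0 (1 step)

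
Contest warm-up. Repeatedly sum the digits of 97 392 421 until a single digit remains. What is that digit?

1

9+7+3+9+2+4+2+1 = 37
3+7 = 10
1+0 = 1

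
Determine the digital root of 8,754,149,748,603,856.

4

8+7+5+4+1+4+9+7+4+8+6+0+3+8+5+6 = 85
8+5 = 13
1+3 = 4
(Equivalently, 8,754,149,748,603,856 mod 9 = 4.)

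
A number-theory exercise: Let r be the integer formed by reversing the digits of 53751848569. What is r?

96584815735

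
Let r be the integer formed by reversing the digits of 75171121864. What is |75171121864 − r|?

28359004707

Reverse of 75171121864 is 46812117157.
|75171121864 − 46812117157| = 28359004707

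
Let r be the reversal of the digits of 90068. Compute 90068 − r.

4059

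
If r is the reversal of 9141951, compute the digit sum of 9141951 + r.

24

Reversal of 9141951 is 1591419; 9141951 + 1591419 = 10733370.
Digit sum of 10733370: 1+0+7+3+3+3+7+0 = 24.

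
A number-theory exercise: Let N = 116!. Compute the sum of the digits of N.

729

116! = 33931086844518982011982560935885732032396635556994207701963662088123265314176330336254535971207181169698868584991941607780111073928236261199604691797570505851011072000000000000000000000000000
Sum of its 191 digits: 729.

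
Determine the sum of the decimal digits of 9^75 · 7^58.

9^75 · 7^58 = 3835964053464887725581934887896714492832601859174129475654130676555439452210243105935819713440701450195994124506434977801
Sum of its 121 digits: 549.

549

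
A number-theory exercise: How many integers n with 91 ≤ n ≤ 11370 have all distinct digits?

5528

The integers in [91, 11370] that have all distinct digits: 91, 92, 93, 94, 95, 96, …, 10986, 10987.
5528 qualify.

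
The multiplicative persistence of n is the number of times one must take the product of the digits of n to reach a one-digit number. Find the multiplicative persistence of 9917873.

9917873 → 95256 → 2700 → 0 (3 steps)

3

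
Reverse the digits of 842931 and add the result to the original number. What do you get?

982179

Reverse of 842931 is 139248.
842931 + 139248 = 982179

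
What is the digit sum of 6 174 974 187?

6+1+7+4+9+7+4+1+8+7 = 54

54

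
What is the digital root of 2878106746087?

1

2+8+7+8+1+0+6+7+4+6+0+8+7 = 64
6+4 = 10
1+0 = 1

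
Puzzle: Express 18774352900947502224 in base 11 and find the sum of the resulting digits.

84

18774352900947502224 in base 11 is 341648146485A412553.
Digit sum: 3+4+1+6+4+8+1+4+6+4+8+5+10+4+1+2+5+5+3 = 84.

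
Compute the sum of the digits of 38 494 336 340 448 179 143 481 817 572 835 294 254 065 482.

198

3+8+4+9+4+3+3+6+3+4+0+4+4+8+1+7+9+1+4+3+4+8+1+8+1+7+5+7+2+8+3+5+2+9+4+2+5+4+0+6+5+4+8+2 = 198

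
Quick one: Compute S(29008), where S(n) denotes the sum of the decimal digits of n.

19

2+9+0+0+8 = 19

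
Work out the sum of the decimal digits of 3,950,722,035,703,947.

3+9+5+0+7+2+2+0+3+5+7+0+3+9+4+7 = 66

66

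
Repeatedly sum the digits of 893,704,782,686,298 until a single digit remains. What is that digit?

8+9+3+7+0+4+7+8+2+6+8+6+2+9+8 = 87
8+7 = 15
1+5 = 6
(Equivalently, 893,704,782,686,298 mod 9 = 6.)

6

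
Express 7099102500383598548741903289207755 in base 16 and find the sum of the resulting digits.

200

7099102500383598548741903289207755 in base 16 is 15E034552D812B4C01FCB43E4CBCB.
Digit sum: 1+5+14+0+3+4+5+5+2+13+8+1+2+11+4+12+0+1+15+12+11+4+3+14+4+12+11+12+11 = 200.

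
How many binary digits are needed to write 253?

253 in base 2 is 11111101, which has 8 digits.

8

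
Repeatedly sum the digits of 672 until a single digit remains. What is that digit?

6+7+2 = 15
1+5 = 6
(Equivalently, 672 mod 9 = 6.)

6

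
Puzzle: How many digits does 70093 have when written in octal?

70093 in base 8 is 210715, which has 6 digits.

6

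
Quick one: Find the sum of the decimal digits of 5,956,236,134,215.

52

5+9+5+6+2+3+6+1+3+4+2+1+5 = 52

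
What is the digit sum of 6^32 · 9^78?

6^32 · 9^78 = 2146622852926270155485951070089281103818941060052750509646796367178771553456113547457365227817926656
Sum of its 100 digits: 441.

441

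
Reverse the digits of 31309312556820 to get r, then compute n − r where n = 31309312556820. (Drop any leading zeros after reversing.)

28443791166507

Reverse of 31309312556820 is 2865521390313.
31309312556820 − 2865521390313 = 28443791166507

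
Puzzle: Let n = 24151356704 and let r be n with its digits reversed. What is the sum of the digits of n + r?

Reversal of 24151356704 is 40765315142; 24151356704 + 40765315142 = 64916671846.
Digit sum of 64916671846: 6+4+9+1+6+6+7+1+8+4+6 = 58.

58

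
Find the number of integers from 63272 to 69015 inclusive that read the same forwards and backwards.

The integers in [63272, 69015] that read the same forwards and backwards: 63336, 63436, 63536, 63636, 63736, 63836, …, 68886, 68986.
57 qualify.

57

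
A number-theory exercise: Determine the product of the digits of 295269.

9720

2×9×5×2×6×9 = 9720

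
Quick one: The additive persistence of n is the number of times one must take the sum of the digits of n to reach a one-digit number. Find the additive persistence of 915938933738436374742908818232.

3

915938933738436374742908818232 → 149 → 14 → 5 (3 steps)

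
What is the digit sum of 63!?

333

63! = 1982608315404440064116146708361898137544773690227268628106279599612729753600000000000000
Sum of its 88 digits: 333.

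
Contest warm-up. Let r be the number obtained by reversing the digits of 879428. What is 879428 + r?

1704406

Reverse of 879428 is 824978.
879428 + 824978 = 1704406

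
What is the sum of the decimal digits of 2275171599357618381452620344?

2+2+7+5+1+7+1+5+9+9+3+5+7+6+1+8+3+8+1+4+5+2+6+2+0+3+4+4 = 120

120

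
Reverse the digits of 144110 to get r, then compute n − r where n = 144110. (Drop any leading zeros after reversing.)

Reverse of 144110 is 11441.
144110 − 11441 = 132669

132669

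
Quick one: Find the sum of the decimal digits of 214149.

21

2+1+4+1+4+9 = 21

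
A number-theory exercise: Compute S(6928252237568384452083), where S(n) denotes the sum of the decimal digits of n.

102

6+9+2+8+2+5+2+2+3+7+5+6+8+3+8+4+4+5+2+0+8+3 = 102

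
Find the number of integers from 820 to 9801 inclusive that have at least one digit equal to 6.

The integers in [820, 9801] that have at least one digit equal to 6: 826, 836, 846, 856, 860, 861, …, 9786, 9796.
3166 qualify.

3166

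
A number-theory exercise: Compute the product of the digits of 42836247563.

4×2×8×3×6×2×4×7×5×6×3 = 5806080

5806080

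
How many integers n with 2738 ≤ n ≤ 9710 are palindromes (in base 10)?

The integers in [2738, 9710] that are palindromes (in base 10): 2772, 2882, 2992, 3003, 3113, 3223, …, 9559, 9669.
70 qualify.

70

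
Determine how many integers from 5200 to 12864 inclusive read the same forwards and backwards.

The integers in [5200, 12864] that read the same forwards and backwards: 5225, 5335, 5445, 5555, 5665, 5775, …, 12721, 12821.
77 qualify.

77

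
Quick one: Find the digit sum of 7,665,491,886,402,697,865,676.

7+6+6+5+4+9+1+8+8+6+4+0+2+6+9+7+8+6+5+6+7+6 = 126

126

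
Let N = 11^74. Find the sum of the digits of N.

355

11^74 = 115626851945005895824350724793934920977843826201410687257519861520453973754841
Sum of its 78 digits: 355.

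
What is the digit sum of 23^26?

178

23^26 = 254052654154149545721997685422868689
Sum of its 36 digits: 178.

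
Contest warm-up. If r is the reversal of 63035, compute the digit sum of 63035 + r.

16

Reversal of 63035 is 53036; 63035 + 53036 = 116071.
Digit sum of 116071: 1+1+6+0+7+1 = 16.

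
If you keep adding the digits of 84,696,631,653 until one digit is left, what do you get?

3

8+4+6+9+6+6+3+1+6+5+3 = 57
5+7 = 12
1+2 = 3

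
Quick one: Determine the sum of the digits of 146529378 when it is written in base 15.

58

146529378 in base 15 is CCE61A3.
Digit sum: 12+12+14+6+1+10+3 = 58.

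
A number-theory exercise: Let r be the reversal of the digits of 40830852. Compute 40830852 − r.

15027048

Reverse of 40830852 is 25803804.
40830852 − 25803804 = 15027048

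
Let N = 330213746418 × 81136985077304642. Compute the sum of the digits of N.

330213746418 × 81136985077304642 = 26792547815438125180322272356
Sum of its 29 digits: 120.

120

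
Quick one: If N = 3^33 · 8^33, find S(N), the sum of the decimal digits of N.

3^33 · 8^33 = 3523473231949594865126345424909586928788045824
Sum of its 46 digits: 225.

225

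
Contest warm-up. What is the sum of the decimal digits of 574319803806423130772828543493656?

5+7+4+3+1+9+8+0+3+8+0+6+4+2+3+1+3+0+7+7+2+8+2+8+5+4+3+4+9+3+6+5+6 = 146

146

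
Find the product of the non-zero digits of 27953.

1890

2×7×9×5×3 = 1890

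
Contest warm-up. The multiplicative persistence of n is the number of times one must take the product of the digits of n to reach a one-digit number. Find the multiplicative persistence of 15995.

2

15995 → 2025 → 0 (2 steps)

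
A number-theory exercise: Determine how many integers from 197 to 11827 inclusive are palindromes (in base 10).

189

The integers in [197, 11827] that are palindromes (in base 10): 202, 212, 222, 232, 242, 252, …, 11711, 11811.
189 qualify.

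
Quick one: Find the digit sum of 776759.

7+7+6+7+5+9 = 41

41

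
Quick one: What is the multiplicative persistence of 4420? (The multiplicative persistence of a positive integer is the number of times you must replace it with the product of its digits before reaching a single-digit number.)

4420 → 0 (1 step)

1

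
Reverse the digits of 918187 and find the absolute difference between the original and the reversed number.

Reverse of 918187 is 781819.
|918187 − 781819| = 136368

136368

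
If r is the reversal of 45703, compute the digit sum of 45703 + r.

Reversal of 45703 is 30754; 45703 + 30754 = 76457.
Digit sum of 76457: 7+6+4+5+7 = 29.

29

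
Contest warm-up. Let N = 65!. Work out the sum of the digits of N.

351

65! = 8247650592082470666723170306785496252186258551345437492922123134388955774976000000000000000
Sum of its 91 digits: 351.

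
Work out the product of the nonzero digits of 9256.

540

9×2×5×6 = 540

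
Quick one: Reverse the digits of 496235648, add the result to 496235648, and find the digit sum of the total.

40

Reversal of 496235648 is 846532694; 496235648 + 846532694 = 1342768342.
Digit sum of 1342768342: 1+3+4+2+7+6+8+3+4+2 = 40.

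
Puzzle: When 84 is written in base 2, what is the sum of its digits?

3

84 in base 2 is 1010100.
Digit sum: 1+0+1+0+1+0+0 = 3.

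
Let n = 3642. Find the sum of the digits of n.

15

3+6+4+2 = 15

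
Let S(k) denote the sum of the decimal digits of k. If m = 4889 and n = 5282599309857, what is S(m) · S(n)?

S(4889) = 4+8+8+9 = 29.
S(5282599309857) = 5+2+8+2+5+9+9+3+0+9+8+5+7 = 72.
29 · 72 = 2088.

2088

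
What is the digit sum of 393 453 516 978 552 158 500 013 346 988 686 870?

3+9+3+4+5+3+5+1+6+9+7+8+5+5+2+1+5+8+5+0+0+0+1+3+3+4+6+9+8+8+6+8+6+8+7+0 = 171

171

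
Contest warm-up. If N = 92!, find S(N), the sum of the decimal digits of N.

540

92! = 12438414054641307255475324325873553077577991715875414356840239582938137710983519518443046123837041347353107486982656753664000000000000000000000
Sum of its 143 digits: 540.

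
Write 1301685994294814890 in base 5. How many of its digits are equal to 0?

7

1301685994294814890 in base 5 is 41404404041312303433034030.
The digit 0 appears 7 times.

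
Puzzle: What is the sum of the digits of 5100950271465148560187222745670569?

140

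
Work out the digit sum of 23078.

20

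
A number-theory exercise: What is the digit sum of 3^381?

3^381 = 60701307829345189598774052427511817542263878230067241627714758618305019959491554026181355395005222312988332370503818752056184095339903896765894489087914722228298983367879572998390803
Sum of its 182 digits: 846.

846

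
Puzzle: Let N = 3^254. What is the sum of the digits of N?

3^254 = 15445383597460525862771087421073478123802094534281015332400536047781785847751826215666863239345512169090185060060988826169
Sum of its 122 digits: 522.

522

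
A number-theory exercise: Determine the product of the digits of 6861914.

10368

6×8×6×1×9×1×4 = 10368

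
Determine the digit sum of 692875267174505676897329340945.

156

6+9+2+8+7+5+2+6+7+1+7+4+5+0+5+6+7+6+8+9+7+3+2+9+3+4+0+9+4+5 = 156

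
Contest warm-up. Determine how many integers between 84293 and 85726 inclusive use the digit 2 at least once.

363

The integers in [84293, 85726] that use the digit 2 at least once: 84293, 84294, 84295, 84296, 84297, 84298, …, 85725, 85726.
363 qualify.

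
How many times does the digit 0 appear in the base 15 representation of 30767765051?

1

30767765051 in base 15 is C01234C6B.
The digit 0 appears 1 time.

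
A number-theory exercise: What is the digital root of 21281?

5

2+1+2+8+1 = 14
1+4 = 5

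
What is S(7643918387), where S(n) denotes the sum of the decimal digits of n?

56

7+6+4+3+9+1+8+3+8+7 = 56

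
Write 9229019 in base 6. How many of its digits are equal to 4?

1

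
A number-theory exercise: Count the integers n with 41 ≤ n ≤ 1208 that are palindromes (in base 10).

The integers in [41, 1208] that are palindromes (in base 10): 44, 55, 66, 77, 88, 99, …, 1001, 1111.
98 qualify.

98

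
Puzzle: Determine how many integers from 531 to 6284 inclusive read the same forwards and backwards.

100

The integers in [531, 6284] that read the same forwards and backwards: 535, 545, 555, 565, 575, 585, …, 6116, 6226.
100 qualify.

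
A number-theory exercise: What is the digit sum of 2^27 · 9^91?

450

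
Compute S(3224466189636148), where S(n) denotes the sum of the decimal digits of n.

3+2+2+4+4+6+6+1+8+9+6+3+6+1+4+8 = 73

73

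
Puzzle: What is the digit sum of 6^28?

90

6^28 = 6140942214464815497216
Sum of its 22 digits: 90.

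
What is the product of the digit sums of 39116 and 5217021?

S(39116) = 3+9+1+1+6 = 20.
S(5217021) = 5+2+1+7+0+2+1 = 18.
20 · 18 = 360.

360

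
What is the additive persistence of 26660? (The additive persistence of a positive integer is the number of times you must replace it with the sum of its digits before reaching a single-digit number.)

26660 → 20 → 2 (2 steps)

2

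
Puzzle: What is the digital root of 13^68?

7

The digital root of n equals n mod 9 (or 9 when 9 | n), so we need 13^68 mod 9.
13^68 ≡ 7 (mod 9), so the digital root is 7.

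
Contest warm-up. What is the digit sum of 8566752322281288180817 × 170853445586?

137

8566752322281288180817 × 170853445586 = 1463659151743625205587202238523762
Sum of its 34 digits: 137.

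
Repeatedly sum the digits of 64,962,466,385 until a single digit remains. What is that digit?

5

6+4+9+6+2+4+6+6+3+8+5 = 59
5+9 = 14
1+4 = 5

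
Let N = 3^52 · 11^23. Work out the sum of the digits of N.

243

3^52 · 11^23 = 5785448127762248717420376383519539593969716305971
Sum of its 49 digits: 243.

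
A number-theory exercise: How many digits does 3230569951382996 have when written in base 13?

14

3230569951382996 in base 13 is A887C59300A161, which has 14 digits.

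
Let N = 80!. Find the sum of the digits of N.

450

80! = 71569457046263802294811533723186532165584657342365752577109445058227039255480148842668944867280814080000000000000000000
Sum of its 119 digits: 450.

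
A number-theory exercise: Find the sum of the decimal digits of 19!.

45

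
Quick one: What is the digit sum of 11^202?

11^202 = 2297853845171588072967402761384480772108857010411952196233974261885552801863266860308301100577927431534441698433846526438881740072516615475420715284523147548854512490635413797197344440102765861505833264235932121
Sum of its 211 digits: 898.

898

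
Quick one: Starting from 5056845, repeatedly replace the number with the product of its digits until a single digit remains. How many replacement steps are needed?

1

5056845 → 0 (1 step)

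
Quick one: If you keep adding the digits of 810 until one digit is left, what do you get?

9

8+1+0 = 9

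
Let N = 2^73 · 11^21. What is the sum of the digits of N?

187

2^73 · 11^21 = 69893384603245391122253507478222842166771712
Sum of its 44 digits: 187.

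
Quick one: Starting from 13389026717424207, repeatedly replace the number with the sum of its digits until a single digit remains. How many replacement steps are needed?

13389026717424207 → 66 → 12 → 3 (3 steps)

3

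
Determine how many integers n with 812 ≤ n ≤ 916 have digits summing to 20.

The integers in [812, 916] that have digits summing to 20: 839, 848, 857, 866, 875, 884, 893.
7 qualify.

7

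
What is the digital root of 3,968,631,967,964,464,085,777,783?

3+9+6+8+6+3+1+9+6+7+9+6+4+4+6+4+0+8+5+7+7+7+7+8+3 = 143
1+4+3 = 8

8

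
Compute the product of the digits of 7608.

0

7×6×0×8 = 0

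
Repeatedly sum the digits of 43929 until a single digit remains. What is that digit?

9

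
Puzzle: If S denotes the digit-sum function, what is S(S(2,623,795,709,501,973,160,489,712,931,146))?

First digit sum: 137.
1+3+7 = 11.

11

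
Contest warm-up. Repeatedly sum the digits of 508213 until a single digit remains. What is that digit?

5+0+8+2+1+3 = 19
1+9 = 10
1+0 = 1
(Equivalently, 508213 mod 9 = 1.)

1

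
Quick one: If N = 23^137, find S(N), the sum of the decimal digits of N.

794

23^137 = 3603408796636394106131033457901401161620272319323062878168247797107107060878910273075521213259515593914935716349070812432167922354276365875665683863440450667848319819735572257352144159703
Sum of its 187 digits: 794.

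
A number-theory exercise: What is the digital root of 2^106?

7

The digital root of n equals n mod 9 (or 9 when 9 | n), so we need 2^106 mod 9.
2^106 ≡ 7 (mod 9), so the digital root is 7.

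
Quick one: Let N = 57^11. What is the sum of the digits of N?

90

57^11 = 20635899893042801193
Sum of its 20 digits: 90.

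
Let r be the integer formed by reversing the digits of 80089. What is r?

98008

Reversing 80089 gives 98008.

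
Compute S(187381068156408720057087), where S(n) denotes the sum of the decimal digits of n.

102

1+8+7+3+8+1+0+6+8+1+5+6+4+0+8+7+2+0+0+5+7+0+8+7 = 102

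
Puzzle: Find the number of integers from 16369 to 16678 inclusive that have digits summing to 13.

6

The integers in [16369, 16678] that have digits summing to 13: 16402, 16411, 16420, 16501, 16510, 16600.
6 qualify.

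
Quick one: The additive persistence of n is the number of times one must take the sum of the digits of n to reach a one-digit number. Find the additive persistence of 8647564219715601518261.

3

8647564219715601518261 → 95 → 14 → 5 (3 steps)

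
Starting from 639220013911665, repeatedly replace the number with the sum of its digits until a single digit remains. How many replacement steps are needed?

639220013911665 → 54 → 9 (2 steps)

2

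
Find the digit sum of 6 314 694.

33

6+3+1+4+6+9+4 = 33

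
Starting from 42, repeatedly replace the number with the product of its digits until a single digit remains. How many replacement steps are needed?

42 → 8 (1 step)

1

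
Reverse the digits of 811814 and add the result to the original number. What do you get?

Reverse of 811814 is 418118.
811814 + 418118 = 1229932

1229932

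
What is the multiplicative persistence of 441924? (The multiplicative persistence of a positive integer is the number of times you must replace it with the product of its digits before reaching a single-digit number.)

441924 → 1152 → 10 → 0 (3 steps)

3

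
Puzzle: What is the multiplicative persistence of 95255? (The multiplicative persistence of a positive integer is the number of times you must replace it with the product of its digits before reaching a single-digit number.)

2

95255 → 2250 → 0 (2 steps)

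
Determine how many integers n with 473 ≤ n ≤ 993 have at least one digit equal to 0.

The integers in [473, 993] that have at least one digit equal to 0: 480, 490, 500, 501, 502, 503, …, 980, 990.
97 qualify.

97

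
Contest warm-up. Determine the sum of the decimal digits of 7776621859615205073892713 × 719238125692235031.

171

7776621859615205073892713 × 719238125692235031 = 5593242930526903392903090481680604474229103
Sum of its 43 digits: 171.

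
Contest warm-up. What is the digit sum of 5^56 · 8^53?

5^56 · 8^53 = 1014120480182583521197362564300800000000000000000000000000000000000000000000000000000000
Sum of its 88 digits: 110.

110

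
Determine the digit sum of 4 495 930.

4+4+9+5+9+3+0 = 34

34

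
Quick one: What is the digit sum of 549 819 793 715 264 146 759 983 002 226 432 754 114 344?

186

5+4+9+8+1+9+7+9+3+7+1+5+2+6+4+1+4+6+7+5+9+9+8+3+0+0+2+2+2+6+4+3+2+7+5+4+1+1+4+3+4+4 = 186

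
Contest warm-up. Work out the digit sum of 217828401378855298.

88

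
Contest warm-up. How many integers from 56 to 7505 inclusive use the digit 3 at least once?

2788

The integers in [56, 7505] that use the digit 3 at least once: 63, 73, 83, 93, 103, 113, …, 7493, 7503.
2788 qualify.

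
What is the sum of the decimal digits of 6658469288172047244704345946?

135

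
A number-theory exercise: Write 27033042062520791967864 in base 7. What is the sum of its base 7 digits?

72

27033042062520791967864 in base 7 is 261050652126012531230314155.
Digit sum: 2+6+1+0+5+0+6+5+2+1+2+6+0+1+2+5+3+1+2+3+0+3+1+4+1+5+5 = 72.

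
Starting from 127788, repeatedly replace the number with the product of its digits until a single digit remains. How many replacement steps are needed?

5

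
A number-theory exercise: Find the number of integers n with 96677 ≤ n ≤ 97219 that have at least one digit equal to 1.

The integers in [96677, 97219] that have at least one digit equal to 1: 96681, 96691, 96701, 96710, 96711, 96712, …, 97218, 97219.
189 qualify.

189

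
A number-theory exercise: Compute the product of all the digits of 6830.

6×8×3×0 = 0

0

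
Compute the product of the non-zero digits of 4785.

4×7×8×5 = 1120

1120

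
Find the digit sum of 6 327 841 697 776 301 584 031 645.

113

6+3+2+7+8+4+1+6+9+7+7+7+6+3+0+1+5+8+4+0+3+1+6+4+5 = 113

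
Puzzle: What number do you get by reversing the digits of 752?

257

Reversing 752 gives 257.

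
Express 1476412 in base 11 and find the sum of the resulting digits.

32

1476412 in base 11 is 919283.
Digit sum: 9+1+9+2+8+3 = 32.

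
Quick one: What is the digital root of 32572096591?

4

3+2+5+7+2+0+9+6+5+9+1 = 49
4+9 = 13
1+3 = 4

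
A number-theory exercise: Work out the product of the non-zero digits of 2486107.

2688

2×4×8×6×1×7 = 2688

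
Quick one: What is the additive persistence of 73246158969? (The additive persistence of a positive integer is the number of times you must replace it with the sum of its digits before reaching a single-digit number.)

73246158969 → 60 → 6 (2 steps)

2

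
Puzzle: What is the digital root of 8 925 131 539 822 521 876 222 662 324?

8

8+9+2+5+1+3+1+5+3+9+8+2+2+5+2+1+8+7+6+2+2+2+6+6+2+3+2+4 = 116
1+1+6 = 8
(Equivalently, 8 925 131 539 822 521 876 222 662 324 mod 9 = 8.)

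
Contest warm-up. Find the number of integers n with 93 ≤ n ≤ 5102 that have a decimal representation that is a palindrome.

132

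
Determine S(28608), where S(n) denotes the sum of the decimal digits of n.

2+8+6+0+8 = 24

24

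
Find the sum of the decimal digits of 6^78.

6^78 = 4963608617944918181428679924706605506341271472266715087241216
Sum of its 61 digits: 270.

270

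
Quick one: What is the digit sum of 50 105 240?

5+0+1+0+5+2+4+0 = 17

17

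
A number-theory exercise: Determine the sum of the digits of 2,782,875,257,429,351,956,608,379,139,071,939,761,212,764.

208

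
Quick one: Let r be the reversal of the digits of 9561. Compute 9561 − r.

7902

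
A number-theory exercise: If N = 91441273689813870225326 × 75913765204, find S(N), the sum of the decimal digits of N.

91441273689813870225326 × 75913765204 = 6941651380843232870747924538356504
Sum of its 34 digits: 152.

152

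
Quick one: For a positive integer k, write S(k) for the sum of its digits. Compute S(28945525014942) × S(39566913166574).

4260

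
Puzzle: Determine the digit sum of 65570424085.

6+5+5+7+0+4+2+4+0+8+5 = 46

46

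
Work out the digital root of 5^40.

4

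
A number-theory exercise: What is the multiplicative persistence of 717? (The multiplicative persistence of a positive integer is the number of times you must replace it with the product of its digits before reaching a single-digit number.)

4

717 → 49 → 36 → 18 → 8 (4 steps)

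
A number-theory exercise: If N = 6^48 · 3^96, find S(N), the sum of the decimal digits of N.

6^48 · 3^96 = 142856653235217092842326469984291760405570625278223720619803331409447942221448871936
Sum of its 84 digits: 360.

360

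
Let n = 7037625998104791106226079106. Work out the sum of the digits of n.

7+0+3+7+6+2+5+9+9+8+1+0+4+7+9+1+1+0+6+2+2+6+0+7+9+1+0+6 = 118

118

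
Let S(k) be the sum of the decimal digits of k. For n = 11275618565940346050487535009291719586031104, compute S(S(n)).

14

First digit sum: 176.
1+7+6 = 14.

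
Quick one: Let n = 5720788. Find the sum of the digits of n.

5+7+2+0+7+8+8 = 37

37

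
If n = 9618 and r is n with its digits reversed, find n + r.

Reverse of 9618 is 8169.
9618 + 8169 = 17787

17787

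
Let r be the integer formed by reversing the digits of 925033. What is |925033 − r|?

594504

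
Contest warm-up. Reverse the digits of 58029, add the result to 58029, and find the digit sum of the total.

Reversal of 58029 is 92085; 58029 + 92085 = 150114.
Digit sum of 150114: 1+5+0+1+1+4 = 12.

12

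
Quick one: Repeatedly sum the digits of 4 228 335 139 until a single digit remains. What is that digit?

4+2+2+8+3+3+5+1+3+9 = 40
4+0 = 4

4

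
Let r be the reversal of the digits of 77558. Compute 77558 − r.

Reverse of 77558 is 85577.
77558 − 85577 = -8019

-8019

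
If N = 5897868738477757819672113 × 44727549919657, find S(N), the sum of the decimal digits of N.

5897868738477757819672113 × 44727549919657 = 263797218419848368711756921307233425241
Sum of its 39 digits: 171.

171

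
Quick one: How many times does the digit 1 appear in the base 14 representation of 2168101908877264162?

2168101908877264162 in base 14 is DD1834041D11D01C.
The digit 1 appears 5 times.

5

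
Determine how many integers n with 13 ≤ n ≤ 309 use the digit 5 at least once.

The integers in [13, 309] that use the digit 5 at least once: 15, 25, 35, 45, 50, 51, …, 295, 305.
57 qualify.

57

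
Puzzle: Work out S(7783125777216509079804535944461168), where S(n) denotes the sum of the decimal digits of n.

7+7+8+3+1+2+5+7+7+7+2+1+6+5+0+9+0+7+9+8+0+4+5+3+5+9+4+4+4+6+1+1+6+8 = 161

161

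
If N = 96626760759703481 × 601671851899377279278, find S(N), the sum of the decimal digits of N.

96626760759703481 × 601671851899377279278 = 58137602089328872821921660079805766718
Sum of its 38 digits: 178.

178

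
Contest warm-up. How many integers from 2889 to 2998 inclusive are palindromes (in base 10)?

The integers in [2889, 2998] that are palindromes (in base 10): 2992.
1 qualifies.

1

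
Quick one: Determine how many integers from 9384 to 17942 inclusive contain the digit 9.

The integers in [9384, 17942] that contain the digit 9: 9384, 9385, 9386, 9387, 9388, 9389, …, 17941, 17942.
2727 qualify.

2727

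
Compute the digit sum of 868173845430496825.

8+6+8+1+7+3+8+4+5+4+3+0+4+9+6+8+2+5 = 91

91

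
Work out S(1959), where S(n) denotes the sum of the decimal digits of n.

24

1+9+5+9 = 24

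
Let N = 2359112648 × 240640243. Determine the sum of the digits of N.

2359112648 × 240640243 = 567697440879093464
Sum of its 18 digits: 98.

98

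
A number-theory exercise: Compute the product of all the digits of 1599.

1×5×9×9 = 405

405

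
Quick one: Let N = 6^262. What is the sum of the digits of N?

918

6^262 = 750978667534487317906753657151862698455562875338565020293491751486058138628499713772227500697805051480487388687834714092242902969610733180249264213201276456517601804702200685939765544358522280446405902336
Sum of its 204 digits: 918.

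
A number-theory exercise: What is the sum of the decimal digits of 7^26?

7^26 = 9387480337647754305649
Sum of its 22 digits: 112.

112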